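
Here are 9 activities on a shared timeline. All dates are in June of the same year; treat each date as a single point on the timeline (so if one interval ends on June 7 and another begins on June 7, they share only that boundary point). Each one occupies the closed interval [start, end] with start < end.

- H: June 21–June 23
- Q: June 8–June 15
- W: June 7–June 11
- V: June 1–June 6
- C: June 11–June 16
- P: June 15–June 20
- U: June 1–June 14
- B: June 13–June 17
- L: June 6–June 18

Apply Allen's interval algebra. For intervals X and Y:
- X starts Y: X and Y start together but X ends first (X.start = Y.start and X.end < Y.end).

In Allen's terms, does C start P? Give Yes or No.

C = [June 11, June 16], P = [June 15, June 20].
Actual relation of C to P: overlaps.
Asked whether 'starts' holds → No.

No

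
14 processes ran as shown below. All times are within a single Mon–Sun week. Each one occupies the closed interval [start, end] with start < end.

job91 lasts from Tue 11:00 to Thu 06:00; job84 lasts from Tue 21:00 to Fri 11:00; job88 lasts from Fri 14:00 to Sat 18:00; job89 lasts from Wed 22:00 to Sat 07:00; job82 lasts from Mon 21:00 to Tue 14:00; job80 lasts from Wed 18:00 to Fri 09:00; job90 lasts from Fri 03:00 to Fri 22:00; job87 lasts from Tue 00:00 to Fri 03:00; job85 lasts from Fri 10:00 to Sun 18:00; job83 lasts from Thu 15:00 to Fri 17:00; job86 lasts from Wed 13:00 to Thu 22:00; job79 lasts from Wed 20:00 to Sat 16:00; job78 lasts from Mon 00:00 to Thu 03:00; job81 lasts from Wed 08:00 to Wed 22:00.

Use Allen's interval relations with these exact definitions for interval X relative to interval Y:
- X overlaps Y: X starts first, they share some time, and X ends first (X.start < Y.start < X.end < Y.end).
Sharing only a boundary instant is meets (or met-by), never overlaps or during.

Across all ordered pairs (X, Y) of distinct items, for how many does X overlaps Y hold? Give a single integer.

44

Checking all 182 ordered pairs for relation 'overlaps'; matching pairs in alphabetical order:
(job78, job79): job78 overlaps job79 ✓
(job78, job80): job78 overlaps job80 ✓
(job78, job84): job78 overlaps job84 ✓
(job78, job86): job78 overlaps job86 ✓
(job78, job87): job78 overlaps job87 ✓
(job78, job89): job78 overlaps job89 ✓
(job78, job91): job78 overlaps job91 ✓
(job79, job85): job79 overlaps job85 ✓
(job79, job88): job79 overlaps job88 ✓
(job80, job79): job80 overlaps job79 ✓
(job80, job83): job80 overlaps job83 ✓
(job80, job89): job80 overlaps job89 ✓
(job80, job90): job80 overlaps job90 ✓
(job81, job79): job81 overlaps job79 ✓
(job81, job80): job81 overlaps job80 ✓
(job81, job86): job81 overlaps job86 ✓
(job82, job87): job82 overlaps job87 ✓
(job82, job91): job82 overlaps job91 ✓
(job83, job85): job83 overlaps job85 ✓
(job83, job88): job83 overlaps job88 ✓
(job83, job90): job83 overlaps job90 ✓
(job84, job79): job84 overlaps job79 ✓
(job84, job83): job84 overlaps job83 ✓
(job84, job85): job84 overlaps job85 ✓
... plus 20 further pairs not listed.
Count: 44.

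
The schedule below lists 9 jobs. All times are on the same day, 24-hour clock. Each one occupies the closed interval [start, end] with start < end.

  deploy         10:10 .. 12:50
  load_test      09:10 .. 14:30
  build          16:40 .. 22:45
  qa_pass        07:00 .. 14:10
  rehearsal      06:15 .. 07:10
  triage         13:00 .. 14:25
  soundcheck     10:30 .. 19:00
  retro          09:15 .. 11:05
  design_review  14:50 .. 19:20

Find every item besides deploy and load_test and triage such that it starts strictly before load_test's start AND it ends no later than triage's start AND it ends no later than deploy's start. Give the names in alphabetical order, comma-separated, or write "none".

Conditions: its start is strictly before load_test's start (X.start < 09:10) AND its end is no later than triage's start (X.end <= 13:00) AND its end is no later than deploy's start (X.end <= 10:10).
build: start 16:40 < 09:10? ✗; end 22:45 <= 13:00? ✗; end 22:45 <= 10:10? ✗ → no.
design_review: start 14:50 < 09:10? ✗; end 19:20 <= 13:00? ✗; end 19:20 <= 10:10? ✗ → no.
qa_pass: start 07:00 < 09:10? ✓; end 14:10 <= 13:00? ✗; end 14:10 <= 10:10? ✗ → no.
rehearsal: start 06:15 < 09:10? ✓; end 07:10 <= 13:00? ✓; end 07:10 <= 10:10? ✓ → yes.
retro: start 09:15 < 09:10? ✗; end 11:05 <= 13:00? ✓; end 11:05 <= 10:10? ✗ → no.
soundcheck: start 10:30 < 09:10? ✗; end 19:00 <= 13:00? ✗; end 19:00 <= 10:10? ✗ → no.
Result: rehearsal.

rehearsal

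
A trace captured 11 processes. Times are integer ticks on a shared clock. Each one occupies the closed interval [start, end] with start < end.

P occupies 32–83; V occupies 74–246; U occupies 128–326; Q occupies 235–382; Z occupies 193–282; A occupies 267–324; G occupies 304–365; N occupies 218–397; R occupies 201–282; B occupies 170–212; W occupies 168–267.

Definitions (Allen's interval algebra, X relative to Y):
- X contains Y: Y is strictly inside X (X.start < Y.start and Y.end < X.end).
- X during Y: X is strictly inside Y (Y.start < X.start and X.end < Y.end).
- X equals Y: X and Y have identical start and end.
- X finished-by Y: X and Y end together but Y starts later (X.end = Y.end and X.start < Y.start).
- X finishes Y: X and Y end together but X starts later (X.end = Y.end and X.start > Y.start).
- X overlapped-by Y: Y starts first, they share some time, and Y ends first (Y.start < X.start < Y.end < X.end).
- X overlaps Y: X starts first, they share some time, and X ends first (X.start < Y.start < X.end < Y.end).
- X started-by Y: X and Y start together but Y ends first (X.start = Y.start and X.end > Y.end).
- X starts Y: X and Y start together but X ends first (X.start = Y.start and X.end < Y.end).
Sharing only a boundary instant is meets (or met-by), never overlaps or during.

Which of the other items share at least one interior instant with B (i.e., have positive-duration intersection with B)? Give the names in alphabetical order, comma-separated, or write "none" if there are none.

Target B = [170, 212].
A [267, 324] → after → no.
G [304, 365] → after → no.
N [218, 397] → after → no.
P [32, 83] → before → no.
Q [235, 382] → after → no.
R [201, 282] → overlapped-by → yes.
U [128, 326] → contains → yes.
V [74, 246] → contains → yes.
W [168, 267] → contains → yes.
Z [193, 282] → overlapped-by → yes.
Result: R, U, V, W, Z.

R, U, V, W, Z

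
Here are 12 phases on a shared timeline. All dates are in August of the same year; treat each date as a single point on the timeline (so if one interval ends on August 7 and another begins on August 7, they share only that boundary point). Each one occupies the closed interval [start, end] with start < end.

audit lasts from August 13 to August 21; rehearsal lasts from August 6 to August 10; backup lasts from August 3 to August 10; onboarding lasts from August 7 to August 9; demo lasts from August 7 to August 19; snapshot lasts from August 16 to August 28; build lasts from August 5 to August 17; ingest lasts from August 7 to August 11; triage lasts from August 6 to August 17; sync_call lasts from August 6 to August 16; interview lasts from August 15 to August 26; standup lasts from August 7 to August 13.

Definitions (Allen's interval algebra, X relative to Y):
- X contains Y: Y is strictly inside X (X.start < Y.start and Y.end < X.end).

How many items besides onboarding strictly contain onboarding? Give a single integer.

Target onboarding = [August 7, August 9].
audit [August 13, August 21] → after → no.
backup [August 3, August 10] → contains → counts.
build [August 5, August 17] → contains → counts.
demo [August 7, August 19] → started-by → no.
ingest [August 7, August 11] → started-by → no.
interview [August 15, August 26] → after → no.
rehearsal [August 6, August 10] → contains → counts.
snapshot [August 16, August 28] → after → no.
standup [August 7, August 13] → started-by → no.
sync_call [August 6, August 16] → contains → counts.
triage [August 6, August 17] → contains → counts.
Total: 5.

5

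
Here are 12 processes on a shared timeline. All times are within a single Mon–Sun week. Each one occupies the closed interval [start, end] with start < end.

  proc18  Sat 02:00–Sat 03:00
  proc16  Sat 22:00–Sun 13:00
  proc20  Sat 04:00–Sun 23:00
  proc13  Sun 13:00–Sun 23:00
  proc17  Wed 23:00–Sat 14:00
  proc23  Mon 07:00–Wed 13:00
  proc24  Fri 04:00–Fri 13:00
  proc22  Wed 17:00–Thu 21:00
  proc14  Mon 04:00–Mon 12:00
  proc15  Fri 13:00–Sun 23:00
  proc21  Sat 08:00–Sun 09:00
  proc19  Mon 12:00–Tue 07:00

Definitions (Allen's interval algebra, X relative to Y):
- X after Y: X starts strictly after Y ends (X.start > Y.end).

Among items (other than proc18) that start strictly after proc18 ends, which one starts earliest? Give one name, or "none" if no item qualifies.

proc20

Target proc18 = [Sat 02:00, Sat 03:00].
proc13 [Sun 13:00, Sun 23:00] → after → candidate.
proc14 [Mon 04:00, Mon 12:00] → before → excluded.
proc15 [Fri 13:00, Sun 23:00] → contains → excluded.
proc16 [Sat 22:00, Sun 13:00] → after → candidate.
proc17 [Wed 23:00, Sat 14:00] → contains → excluded.
proc19 [Mon 12:00, Tue 07:00] → before → excluded.
proc20 [Sat 04:00, Sun 23:00] → after → candidate.
proc21 [Sat 08:00, Sun 09:00] → after → candidate.
proc22 [Wed 17:00, Thu 21:00] → before → excluded.
proc23 [Mon 07:00, Wed 13:00] → before → excluded.
proc24 [Fri 04:00, Fri 13:00] → before → excluded.
Among candidates, earliest start is Sat 04:00 → proc20.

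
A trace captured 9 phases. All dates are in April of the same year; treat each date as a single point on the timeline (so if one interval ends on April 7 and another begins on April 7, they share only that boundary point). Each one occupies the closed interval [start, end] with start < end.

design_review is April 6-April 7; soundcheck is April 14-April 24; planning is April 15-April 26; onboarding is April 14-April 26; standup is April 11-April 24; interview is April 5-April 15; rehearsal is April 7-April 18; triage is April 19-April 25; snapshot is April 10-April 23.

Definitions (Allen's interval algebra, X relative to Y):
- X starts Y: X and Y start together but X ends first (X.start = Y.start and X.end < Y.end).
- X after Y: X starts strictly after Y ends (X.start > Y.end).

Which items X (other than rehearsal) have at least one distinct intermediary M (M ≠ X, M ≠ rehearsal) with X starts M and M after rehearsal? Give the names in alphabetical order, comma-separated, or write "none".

Target rehearsal = [April 7, April 18].
Intermediaries M with M after rehearsal: triage.
Via triage — items with X starts triage: none.
Union: none.

none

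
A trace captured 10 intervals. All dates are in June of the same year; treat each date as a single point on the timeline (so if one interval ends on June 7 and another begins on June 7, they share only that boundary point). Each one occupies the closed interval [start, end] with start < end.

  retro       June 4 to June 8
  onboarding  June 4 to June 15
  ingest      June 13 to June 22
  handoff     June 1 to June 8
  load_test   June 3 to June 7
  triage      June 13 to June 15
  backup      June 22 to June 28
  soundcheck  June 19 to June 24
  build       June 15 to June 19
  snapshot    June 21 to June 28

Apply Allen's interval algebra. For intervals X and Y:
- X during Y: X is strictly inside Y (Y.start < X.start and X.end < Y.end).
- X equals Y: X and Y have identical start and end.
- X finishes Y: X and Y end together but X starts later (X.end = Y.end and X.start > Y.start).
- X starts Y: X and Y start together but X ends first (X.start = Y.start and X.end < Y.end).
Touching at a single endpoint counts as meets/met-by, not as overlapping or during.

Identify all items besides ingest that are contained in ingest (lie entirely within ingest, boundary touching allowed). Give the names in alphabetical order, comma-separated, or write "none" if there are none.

Target ingest = [June 13, June 22].
backup [June 22, June 28] → met-by → no.
build [June 15, June 19] → during → yes.
handoff [June 1, June 8] → before → no.
load_test [June 3, June 7] → before → no.
onboarding [June 4, June 15] → overlaps → no.
retro [June 4, June 8] → before → no.
snapshot [June 21, June 28] → overlapped-by → no.
soundcheck [June 19, June 24] → overlapped-by → no.
triage [June 13, June 15] → starts → yes.
Result: build, triage.

build, triage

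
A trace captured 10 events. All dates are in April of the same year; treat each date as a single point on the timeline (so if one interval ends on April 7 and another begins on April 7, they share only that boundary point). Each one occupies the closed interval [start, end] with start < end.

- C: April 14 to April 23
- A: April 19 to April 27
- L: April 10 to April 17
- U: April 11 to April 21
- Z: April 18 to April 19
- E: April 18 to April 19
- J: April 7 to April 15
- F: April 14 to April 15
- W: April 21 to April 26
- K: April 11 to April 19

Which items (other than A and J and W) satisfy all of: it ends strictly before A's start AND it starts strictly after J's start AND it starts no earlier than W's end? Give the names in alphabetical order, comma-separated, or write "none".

none

Conditions: its end is strictly before A's start (X.end < April 19) AND its start is strictly after J's start (X.start > April 7) AND its start is no earlier than W's end (X.start >= April 26).
C: end April 23 < April 19? ✗; start April 14 > April 7? ✓; start April 14 >= April 26? ✗ → no.
E: end April 19 < April 19? ✗; start April 18 > April 7? ✓; start April 18 >= April 26? ✗ → no.
F: end April 15 < April 19? ✓; start April 14 > April 7? ✓; start April 14 >= April 26? ✗ → no.
K: end April 19 < April 19? ✗; start April 11 > April 7? ✓; start April 11 >= April 26? ✗ → no.
L: end April 17 < April 19? ✓; start April 10 > April 7? ✓; start April 10 >= April 26? ✗ → no.
U: end April 21 < April 19? ✗; start April 11 > April 7? ✓; start April 11 >= April 26? ✗ → no.
Z: end April 19 < April 19? ✗; start April 18 > April 7? ✓; start April 18 >= April 26? ✗ → no.
Result: none.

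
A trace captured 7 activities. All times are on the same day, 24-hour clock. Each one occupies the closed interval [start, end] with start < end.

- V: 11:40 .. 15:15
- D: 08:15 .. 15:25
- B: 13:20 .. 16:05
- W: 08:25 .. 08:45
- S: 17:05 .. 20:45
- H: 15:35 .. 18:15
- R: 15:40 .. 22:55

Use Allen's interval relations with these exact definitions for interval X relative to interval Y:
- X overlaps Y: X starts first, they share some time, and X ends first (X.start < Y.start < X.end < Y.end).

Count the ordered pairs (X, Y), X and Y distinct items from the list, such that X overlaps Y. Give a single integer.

6

Checking all 42 ordered pairs for relation 'overlaps'; matching pairs in alphabetical order:
(B, H): B overlaps H ✓
(B, R): B overlaps R ✓
(D, B): D overlaps B ✓
(H, R): H overlaps R ✓
(H, S): H overlaps S ✓
(V, B): V overlaps B ✓
Count: 6.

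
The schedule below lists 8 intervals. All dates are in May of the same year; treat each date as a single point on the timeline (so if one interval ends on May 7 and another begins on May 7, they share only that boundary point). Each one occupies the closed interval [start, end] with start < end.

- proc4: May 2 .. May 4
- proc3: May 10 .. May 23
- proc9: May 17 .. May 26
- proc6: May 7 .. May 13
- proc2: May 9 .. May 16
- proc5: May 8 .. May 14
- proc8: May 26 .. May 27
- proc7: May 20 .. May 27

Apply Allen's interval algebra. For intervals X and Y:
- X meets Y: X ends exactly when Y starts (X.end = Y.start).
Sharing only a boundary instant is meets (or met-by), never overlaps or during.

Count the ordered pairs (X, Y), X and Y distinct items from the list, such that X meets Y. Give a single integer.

Checking all 56 ordered pairs for relation 'meets'; matching pairs in alphabetical order:
(proc9, proc8): proc9 meets proc8 ✓
Count: 1.

1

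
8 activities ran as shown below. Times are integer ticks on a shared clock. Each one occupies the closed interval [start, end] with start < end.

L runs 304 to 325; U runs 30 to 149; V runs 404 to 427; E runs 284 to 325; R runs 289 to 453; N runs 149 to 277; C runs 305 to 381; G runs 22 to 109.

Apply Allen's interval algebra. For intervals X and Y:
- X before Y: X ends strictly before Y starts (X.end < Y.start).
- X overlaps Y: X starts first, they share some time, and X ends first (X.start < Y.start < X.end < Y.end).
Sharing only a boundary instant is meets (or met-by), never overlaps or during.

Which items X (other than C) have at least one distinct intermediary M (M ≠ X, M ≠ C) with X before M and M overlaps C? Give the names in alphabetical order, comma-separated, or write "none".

Target C = [305, 381].
Intermediaries M with M overlaps C: E, L.
Via E — items with X before E: G, N, U.
Via L — items with X before L: G, N, U.
Union: G, N, U.

G, N, U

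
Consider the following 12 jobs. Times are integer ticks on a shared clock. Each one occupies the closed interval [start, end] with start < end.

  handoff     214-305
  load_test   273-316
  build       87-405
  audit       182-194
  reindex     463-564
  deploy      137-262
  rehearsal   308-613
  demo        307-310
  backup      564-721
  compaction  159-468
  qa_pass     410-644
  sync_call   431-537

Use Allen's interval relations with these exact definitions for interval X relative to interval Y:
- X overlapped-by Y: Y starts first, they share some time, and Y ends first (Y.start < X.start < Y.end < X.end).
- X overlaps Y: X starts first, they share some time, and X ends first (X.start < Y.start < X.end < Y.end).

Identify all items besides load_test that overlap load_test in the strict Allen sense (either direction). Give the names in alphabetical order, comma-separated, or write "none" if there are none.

handoff, rehearsal

Target load_test = [273, 316].
audit [182, 194] → before → no.
backup [564, 721] → after → no.
build [87, 405] → contains → no.
compaction [159, 468] → contains → no.
demo [307, 310] → during → no.
deploy [137, 262] → before → no.
handoff [214, 305] → overlaps → yes.
qa_pass [410, 644] → after → no.
rehearsal [308, 613] → overlapped-by → yes.
reindex [463, 564] → after → no.
sync_call [431, 537] → after → no.
Result: handoff, rehearsal.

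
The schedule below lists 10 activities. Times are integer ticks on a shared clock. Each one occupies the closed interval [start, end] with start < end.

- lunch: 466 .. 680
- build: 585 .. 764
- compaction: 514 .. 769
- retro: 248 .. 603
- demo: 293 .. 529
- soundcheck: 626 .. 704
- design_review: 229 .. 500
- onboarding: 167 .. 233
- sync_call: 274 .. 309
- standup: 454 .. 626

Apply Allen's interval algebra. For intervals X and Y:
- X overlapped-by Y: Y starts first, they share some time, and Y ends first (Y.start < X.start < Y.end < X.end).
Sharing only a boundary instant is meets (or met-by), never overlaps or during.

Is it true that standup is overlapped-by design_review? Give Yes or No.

standup = [454, 626], design_review = [229, 500].
Actual relation of standup to design_review: overlapped-by.
Asked whether 'overlapped-by' holds → Yes.

Yes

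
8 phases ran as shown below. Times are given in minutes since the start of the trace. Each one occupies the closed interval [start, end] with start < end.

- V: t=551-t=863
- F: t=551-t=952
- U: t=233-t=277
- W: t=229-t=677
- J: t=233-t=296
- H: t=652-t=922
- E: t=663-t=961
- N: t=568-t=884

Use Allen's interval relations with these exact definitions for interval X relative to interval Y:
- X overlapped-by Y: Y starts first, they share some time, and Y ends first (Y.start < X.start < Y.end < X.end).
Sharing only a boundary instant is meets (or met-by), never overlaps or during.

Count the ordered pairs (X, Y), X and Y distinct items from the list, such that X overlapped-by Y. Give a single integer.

Checking all 56 ordered pairs for relation 'overlapped-by'; matching pairs in alphabetical order:
(E, F): E overlapped-by F ✓
(E, H): E overlapped-by H ✓
(E, N): E overlapped-by N ✓
(E, V): E overlapped-by V ✓
(E, W): E overlapped-by W ✓
(F, W): F overlapped-by W ✓
(H, N): H overlapped-by N ✓
(H, V): H overlapped-by V ✓
(H, W): H overlapped-by W ✓
(N, V): N overlapped-by V ✓
(N, W): N overlapped-by W ✓
(V, W): V overlapped-by W ✓
Count: 12.

12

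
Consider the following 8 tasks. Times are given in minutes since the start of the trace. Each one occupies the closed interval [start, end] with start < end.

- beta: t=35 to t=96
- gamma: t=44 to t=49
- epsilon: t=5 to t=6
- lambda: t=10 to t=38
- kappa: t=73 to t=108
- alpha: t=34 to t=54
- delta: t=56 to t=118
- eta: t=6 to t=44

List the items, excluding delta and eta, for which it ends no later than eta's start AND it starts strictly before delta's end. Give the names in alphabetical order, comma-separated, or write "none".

epsilon

Conditions: its end is no later than eta's start (X.end <= t=6) AND its start is strictly before delta's end (X.start < t=118).
alpha: end t=54 <= t=6? ✗; start t=34 < t=118? ✓ → no.
beta: end t=96 <= t=6? ✗; start t=35 < t=118? ✓ → no.
epsilon: end t=6 <= t=6? ✓; start t=5 < t=118? ✓ → yes.
gamma: end t=49 <= t=6? ✗; start t=44 < t=118? ✓ → no.
kappa: end t=108 <= t=6? ✗; start t=73 < t=118? ✓ → no.
lambda: end t=38 <= t=6? ✗; start t=10 < t=118? ✓ → no.
Result: epsilon.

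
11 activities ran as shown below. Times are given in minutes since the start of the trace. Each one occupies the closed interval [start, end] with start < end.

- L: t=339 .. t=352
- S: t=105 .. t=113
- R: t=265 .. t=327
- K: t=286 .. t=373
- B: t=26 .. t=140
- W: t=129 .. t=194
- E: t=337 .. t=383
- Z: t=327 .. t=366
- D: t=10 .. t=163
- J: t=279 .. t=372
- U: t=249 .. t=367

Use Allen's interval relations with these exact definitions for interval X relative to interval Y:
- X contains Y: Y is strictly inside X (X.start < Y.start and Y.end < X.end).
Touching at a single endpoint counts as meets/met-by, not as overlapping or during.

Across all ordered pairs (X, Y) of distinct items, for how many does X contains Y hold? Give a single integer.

12

Checking all 110 ordered pairs for relation 'contains'; matching pairs in alphabetical order:
(B, S): B contains S ✓
(D, B): D contains B ✓
(D, S): D contains S ✓
(E, L): E contains L ✓
(J, L): J contains L ✓
(J, Z): J contains Z ✓
(K, L): K contains L ✓
(K, Z): K contains Z ✓
(U, L): U contains L ✓
(U, R): U contains R ✓
(U, Z): U contains Z ✓
(Z, L): Z contains L ✓
Count: 12.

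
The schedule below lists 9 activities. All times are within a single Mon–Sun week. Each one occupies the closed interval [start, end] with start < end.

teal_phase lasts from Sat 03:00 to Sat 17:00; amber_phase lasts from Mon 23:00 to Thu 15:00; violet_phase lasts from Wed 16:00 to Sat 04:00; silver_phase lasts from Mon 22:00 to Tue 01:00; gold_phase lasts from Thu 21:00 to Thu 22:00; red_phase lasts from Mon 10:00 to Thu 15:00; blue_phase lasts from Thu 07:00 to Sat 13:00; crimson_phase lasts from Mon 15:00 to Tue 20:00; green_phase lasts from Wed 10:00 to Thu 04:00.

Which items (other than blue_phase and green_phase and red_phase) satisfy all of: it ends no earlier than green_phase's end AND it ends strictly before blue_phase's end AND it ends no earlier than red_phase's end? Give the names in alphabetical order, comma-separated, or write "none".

Conditions: its end is no earlier than green_phase's end (X.end >= Thu 04:00) AND its end is strictly before blue_phase's end (X.end < Sat 13:00) AND its end is no earlier than red_phase's end (X.end >= Thu 15:00).
amber_phase: end Thu 15:00 >= Thu 04:00? ✓; end Thu 15:00 < Sat 13:00? ✓; end Thu 15:00 >= Thu 15:00? ✓ → yes.
crimson_phase: end Tue 20:00 >= Thu 04:00? ✗; end Tue 20:00 < Sat 13:00? ✓; end Tue 20:00 >= Thu 15:00? ✗ → no.
gold_phase: end Thu 22:00 >= Thu 04:00? ✓; end Thu 22:00 < Sat 13:00? ✓; end Thu 22:00 >= Thu 15:00? ✓ → yes.
silver_phase: end Tue 01:00 >= Thu 04:00? ✗; end Tue 01:00 < Sat 13:00? ✓; end Tue 01:00 >= Thu 15:00? ✗ → no.
teal_phase: end Sat 17:00 >= Thu 04:00? ✓; end Sat 17:00 < Sat 13:00? ✗; end Sat 17:00 >= Thu 15:00? ✓ → no.
violet_phase: end Sat 04:00 >= Thu 04:00? ✓; end Sat 04:00 < Sat 13:00? ✓; end Sat 04:00 >= Thu 15:00? ✓ → yes.
Result: amber_phase, gold_phase, violet_phase.

amber_phase, gold_phase, violet_phase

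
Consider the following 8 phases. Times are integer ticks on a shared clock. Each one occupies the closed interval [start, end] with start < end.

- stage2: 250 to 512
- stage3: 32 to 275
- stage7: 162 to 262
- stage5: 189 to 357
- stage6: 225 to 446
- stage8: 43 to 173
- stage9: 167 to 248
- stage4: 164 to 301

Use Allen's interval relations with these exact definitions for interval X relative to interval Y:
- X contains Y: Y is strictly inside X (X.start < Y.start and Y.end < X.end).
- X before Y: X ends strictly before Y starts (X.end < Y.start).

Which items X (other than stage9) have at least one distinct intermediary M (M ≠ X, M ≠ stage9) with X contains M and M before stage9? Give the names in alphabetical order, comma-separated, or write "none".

Target stage9 = [167, 248].
Intermediaries M with M before stage9: none.
Union: none.

none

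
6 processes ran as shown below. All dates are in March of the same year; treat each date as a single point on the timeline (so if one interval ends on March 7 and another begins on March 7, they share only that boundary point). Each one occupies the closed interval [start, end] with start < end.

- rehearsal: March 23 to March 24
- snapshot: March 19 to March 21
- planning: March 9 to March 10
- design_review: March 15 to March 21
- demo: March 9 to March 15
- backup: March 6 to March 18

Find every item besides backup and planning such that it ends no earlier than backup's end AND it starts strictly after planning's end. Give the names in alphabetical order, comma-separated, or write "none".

design_review, rehearsal, snapshot

Conditions: its end is no earlier than backup's end (X.end >= March 18) AND its start is strictly after planning's end (X.start > March 10).
demo: end March 15 >= March 18? ✗; start March 9 > March 10? ✗ → no.
design_review: end March 21 >= March 18? ✓; start March 15 > March 10? ✓ → yes.
rehearsal: end March 24 >= March 18? ✓; start March 23 > March 10? ✓ → yes.
snapshot: end March 21 >= March 18? ✓; start March 19 > March 10? ✓ → yes.
Result: design_review, rehearsal, snapshot.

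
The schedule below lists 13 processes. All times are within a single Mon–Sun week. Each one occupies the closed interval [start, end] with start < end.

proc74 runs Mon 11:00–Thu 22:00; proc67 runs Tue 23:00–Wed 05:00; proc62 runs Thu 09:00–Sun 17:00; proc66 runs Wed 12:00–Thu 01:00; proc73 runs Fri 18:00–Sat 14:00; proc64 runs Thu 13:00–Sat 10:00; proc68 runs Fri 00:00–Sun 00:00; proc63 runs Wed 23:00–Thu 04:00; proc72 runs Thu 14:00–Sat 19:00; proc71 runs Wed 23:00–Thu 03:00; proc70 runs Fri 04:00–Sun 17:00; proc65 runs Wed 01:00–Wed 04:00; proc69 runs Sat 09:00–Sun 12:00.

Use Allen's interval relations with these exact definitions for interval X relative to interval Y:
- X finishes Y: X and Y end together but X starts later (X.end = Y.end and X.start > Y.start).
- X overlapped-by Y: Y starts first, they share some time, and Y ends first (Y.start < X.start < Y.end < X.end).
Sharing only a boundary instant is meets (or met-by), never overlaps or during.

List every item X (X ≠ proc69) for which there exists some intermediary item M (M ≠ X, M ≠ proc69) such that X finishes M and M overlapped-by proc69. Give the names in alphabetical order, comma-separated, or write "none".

Target proc69 = [Sat 09:00, Sun 12:00].
Intermediaries M with M overlapped-by proc69: none.
Union: none.

none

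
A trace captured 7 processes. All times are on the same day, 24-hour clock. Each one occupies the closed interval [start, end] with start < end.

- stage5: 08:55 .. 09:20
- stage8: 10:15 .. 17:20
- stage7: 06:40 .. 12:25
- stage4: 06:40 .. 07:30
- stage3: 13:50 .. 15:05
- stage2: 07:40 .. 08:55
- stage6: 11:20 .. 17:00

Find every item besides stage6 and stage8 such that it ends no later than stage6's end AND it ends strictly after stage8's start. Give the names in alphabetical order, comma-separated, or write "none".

stage3, stage7

Conditions: its end is no later than stage6's end (X.end <= 17:00) AND its end is strictly after stage8's start (X.end > 10:15).
stage2: end 08:55 <= 17:00? ✓; end 08:55 > 10:15? ✗ → no.
stage3: end 15:05 <= 17:00? ✓; end 15:05 > 10:15? ✓ → yes.
stage4: end 07:30 <= 17:00? ✓; end 07:30 > 10:15? ✗ → no.
stage5: end 09:20 <= 17:00? ✓; end 09:20 > 10:15? ✗ → no.
stage7: end 12:25 <= 17:00? ✓; end 12:25 > 10:15? ✓ → yes.
Result: stage3, stage7.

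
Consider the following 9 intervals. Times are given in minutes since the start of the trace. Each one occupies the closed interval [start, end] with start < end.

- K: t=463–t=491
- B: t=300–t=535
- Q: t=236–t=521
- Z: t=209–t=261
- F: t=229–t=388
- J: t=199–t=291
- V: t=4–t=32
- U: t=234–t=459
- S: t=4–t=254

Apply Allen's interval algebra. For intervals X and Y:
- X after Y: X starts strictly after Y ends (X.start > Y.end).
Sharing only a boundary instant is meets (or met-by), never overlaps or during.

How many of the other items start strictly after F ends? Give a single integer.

Target F = [t=229, t=388].
B [t=300, t=535] → overlapped-by → no.
J [t=199, t=291] → overlaps → no.
K [t=463, t=491] → after → counts.
Q [t=236, t=521] → overlapped-by → no.
S [t=4, t=254] → overlaps → no.
U [t=234, t=459] → overlapped-by → no.
V [t=4, t=32] → before → no.
Z [t=209, t=261] → overlaps → no.
Total: 1.

1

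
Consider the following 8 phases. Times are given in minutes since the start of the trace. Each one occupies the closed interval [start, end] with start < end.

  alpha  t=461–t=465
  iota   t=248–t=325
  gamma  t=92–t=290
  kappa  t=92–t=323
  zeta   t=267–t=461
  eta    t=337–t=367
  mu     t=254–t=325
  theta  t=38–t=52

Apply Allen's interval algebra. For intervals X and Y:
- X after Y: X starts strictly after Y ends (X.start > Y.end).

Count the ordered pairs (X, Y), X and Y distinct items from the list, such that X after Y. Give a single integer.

16

Checking all 56 ordered pairs for relation 'after'; matching pairs in alphabetical order:
(alpha, eta): alpha after eta ✓
(alpha, gamma): alpha after gamma ✓
(alpha, iota): alpha after iota ✓
(alpha, kappa): alpha after kappa ✓
(alpha, mu): alpha after mu ✓
(alpha, theta): alpha after theta ✓
(eta, gamma): eta after gamma ✓
(eta, iota): eta after iota ✓
(eta, kappa): eta after kappa ✓
(eta, mu): eta after mu ✓
(eta, theta): eta after theta ✓
(gamma, theta): gamma after theta ✓
(iota, theta): iota after theta ✓
(kappa, theta): kappa after theta ✓
(mu, theta): mu after theta ✓
(zeta, theta): zeta after theta ✓
Count: 16.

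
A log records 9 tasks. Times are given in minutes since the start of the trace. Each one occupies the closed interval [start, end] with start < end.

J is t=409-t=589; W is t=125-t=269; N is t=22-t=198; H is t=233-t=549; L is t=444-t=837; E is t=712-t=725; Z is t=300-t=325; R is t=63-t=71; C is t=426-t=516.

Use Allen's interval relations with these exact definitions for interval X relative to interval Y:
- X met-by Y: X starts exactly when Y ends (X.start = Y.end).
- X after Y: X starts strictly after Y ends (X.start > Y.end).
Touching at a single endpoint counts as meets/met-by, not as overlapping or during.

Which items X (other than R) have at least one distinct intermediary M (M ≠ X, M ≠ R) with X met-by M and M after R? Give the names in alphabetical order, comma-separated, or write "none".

Target R = [t=63, t=71].
Intermediaries M with M after R: C, E, H, J, L, W, Z.
Via C — items with X met-by C: none.
Via E — items with X met-by E: none.
Via H — items with X met-by H: none.
Via J — items with X met-by J: none.
Via L — items with X met-by L: none.
Via W — items with X met-by W: none.
Via Z — items with X met-by Z: none.
Union: none.

none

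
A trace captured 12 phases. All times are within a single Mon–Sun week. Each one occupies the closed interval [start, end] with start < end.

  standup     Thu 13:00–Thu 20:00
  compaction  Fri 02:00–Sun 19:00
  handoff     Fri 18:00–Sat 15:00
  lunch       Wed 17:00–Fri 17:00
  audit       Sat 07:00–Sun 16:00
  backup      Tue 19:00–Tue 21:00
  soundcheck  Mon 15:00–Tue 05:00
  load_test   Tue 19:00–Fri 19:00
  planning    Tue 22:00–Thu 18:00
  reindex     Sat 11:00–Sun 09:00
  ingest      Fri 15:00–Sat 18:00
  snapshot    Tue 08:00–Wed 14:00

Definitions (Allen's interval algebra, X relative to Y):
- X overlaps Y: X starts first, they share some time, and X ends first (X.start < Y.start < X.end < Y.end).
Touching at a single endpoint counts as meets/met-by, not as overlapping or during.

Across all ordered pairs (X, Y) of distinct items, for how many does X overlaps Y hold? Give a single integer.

13

Checking all 132 ordered pairs for relation 'overlaps'; matching pairs in alphabetical order:
(handoff, audit): handoff overlaps audit ✓
(handoff, reindex): handoff overlaps reindex ✓
(ingest, audit): ingest overlaps audit ✓
(ingest, reindex): ingest overlaps reindex ✓
(load_test, compaction): load_test overlaps compaction ✓
(load_test, handoff): load_test overlaps handoff ✓
(load_test, ingest): load_test overlaps ingest ✓
(lunch, compaction): lunch overlaps compaction ✓
(lunch, ingest): lunch overlaps ingest ✓
(planning, lunch): planning overlaps lunch ✓
(planning, standup): planning overlaps standup ✓
(snapshot, load_test): snapshot overlaps load_test ✓
(snapshot, planning): snapshot overlaps planning ✓
Count: 13.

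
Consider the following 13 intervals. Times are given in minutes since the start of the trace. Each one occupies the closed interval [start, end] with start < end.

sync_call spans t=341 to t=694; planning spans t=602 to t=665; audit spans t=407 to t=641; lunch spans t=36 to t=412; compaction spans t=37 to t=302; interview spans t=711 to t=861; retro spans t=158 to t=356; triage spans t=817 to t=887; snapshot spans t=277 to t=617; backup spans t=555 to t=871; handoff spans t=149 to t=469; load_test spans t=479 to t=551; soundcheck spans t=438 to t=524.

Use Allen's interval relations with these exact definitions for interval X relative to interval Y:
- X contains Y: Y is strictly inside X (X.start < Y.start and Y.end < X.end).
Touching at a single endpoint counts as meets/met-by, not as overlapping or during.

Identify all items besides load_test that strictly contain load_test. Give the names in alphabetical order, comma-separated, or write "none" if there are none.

audit, snapshot, sync_call

Target load_test = [t=479, t=551].
audit [t=407, t=641] → contains → yes.
backup [t=555, t=871] → after → no.
compaction [t=37, t=302] → before → no.
handoff [t=149, t=469] → before → no.
interview [t=711, t=861] → after → no.
lunch [t=36, t=412] → before → no.
planning [t=602, t=665] → after → no.
retro [t=158, t=356] → before → no.
snapshot [t=277, t=617] → contains → yes.
soundcheck [t=438, t=524] → overlaps → no.
sync_call [t=341, t=694] → contains → yes.
triage [t=817, t=887] → after → no.
Result: audit, snapshot, sync_call.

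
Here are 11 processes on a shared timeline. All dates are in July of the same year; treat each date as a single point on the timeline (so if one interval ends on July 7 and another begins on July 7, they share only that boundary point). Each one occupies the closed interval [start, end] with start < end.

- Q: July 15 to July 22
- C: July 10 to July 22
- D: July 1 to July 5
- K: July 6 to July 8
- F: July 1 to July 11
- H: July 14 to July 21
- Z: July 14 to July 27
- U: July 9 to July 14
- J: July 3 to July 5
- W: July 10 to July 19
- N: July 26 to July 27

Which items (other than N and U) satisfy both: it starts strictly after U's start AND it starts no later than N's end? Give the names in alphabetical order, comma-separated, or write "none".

Conditions: its start is strictly after U's start (X.start > July 9) AND its start is no later than N's end (X.start <= July 27).
C: start July 10 > July 9? ✓; start July 10 <= July 27? ✓ → yes.
D: start July 1 > July 9? ✗; start July 1 <= July 27? ✓ → no.
F: start July 1 > July 9? ✗; start July 1 <= July 27? ✓ → no.
H: start July 14 > July 9? ✓; start July 14 <= July 27? ✓ → yes.
J: start July 3 > July 9? ✗; start July 3 <= July 27? ✓ → no.
K: start July 6 > July 9? ✗; start July 6 <= July 27? ✓ → no.
Q: start July 15 > July 9? ✓; start July 15 <= July 27? ✓ → yes.
W: start July 10 > July 9? ✓; start July 10 <= July 27? ✓ → yes.
Z: start July 14 > July 9? ✓; start July 14 <= July 27? ✓ → yes.
Result: C, H, Q, W, Z.

C, H, Q, W, Z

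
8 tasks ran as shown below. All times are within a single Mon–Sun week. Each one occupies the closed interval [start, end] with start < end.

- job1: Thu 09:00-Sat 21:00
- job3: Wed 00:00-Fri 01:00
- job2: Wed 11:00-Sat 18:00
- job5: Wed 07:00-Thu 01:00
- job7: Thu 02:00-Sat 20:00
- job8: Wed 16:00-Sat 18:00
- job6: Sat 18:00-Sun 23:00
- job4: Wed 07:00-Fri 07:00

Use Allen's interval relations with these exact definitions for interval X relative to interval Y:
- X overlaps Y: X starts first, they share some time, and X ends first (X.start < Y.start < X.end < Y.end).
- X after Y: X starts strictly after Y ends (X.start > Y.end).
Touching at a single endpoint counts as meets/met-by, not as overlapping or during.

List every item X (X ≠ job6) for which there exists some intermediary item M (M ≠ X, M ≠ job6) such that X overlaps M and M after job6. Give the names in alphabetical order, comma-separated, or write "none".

none

Target job6 = [Sat 18:00, Sun 23:00].
Intermediaries M with M after job6: none.
Union: none.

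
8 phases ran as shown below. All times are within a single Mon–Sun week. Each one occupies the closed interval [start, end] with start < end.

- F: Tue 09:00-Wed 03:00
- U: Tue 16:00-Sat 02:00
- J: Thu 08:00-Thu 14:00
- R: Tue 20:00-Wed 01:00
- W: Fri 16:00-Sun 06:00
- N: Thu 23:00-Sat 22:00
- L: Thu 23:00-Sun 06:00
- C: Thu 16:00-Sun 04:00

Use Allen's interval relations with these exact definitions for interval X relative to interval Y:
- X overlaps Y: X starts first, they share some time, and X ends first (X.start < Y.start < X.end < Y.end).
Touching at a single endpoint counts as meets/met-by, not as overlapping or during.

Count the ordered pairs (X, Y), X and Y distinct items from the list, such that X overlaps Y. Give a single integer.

Checking all 56 ordered pairs for relation 'overlaps'; matching pairs in alphabetical order:
(C, L): C overlaps L ✓
(C, W): C overlaps W ✓
(F, U): F overlaps U ✓
(N, W): N overlaps W ✓
(U, C): U overlaps C ✓
(U, L): U overlaps L ✓
(U, N): U overlaps N ✓
(U, W): U overlaps W ✓
Count: 8.

8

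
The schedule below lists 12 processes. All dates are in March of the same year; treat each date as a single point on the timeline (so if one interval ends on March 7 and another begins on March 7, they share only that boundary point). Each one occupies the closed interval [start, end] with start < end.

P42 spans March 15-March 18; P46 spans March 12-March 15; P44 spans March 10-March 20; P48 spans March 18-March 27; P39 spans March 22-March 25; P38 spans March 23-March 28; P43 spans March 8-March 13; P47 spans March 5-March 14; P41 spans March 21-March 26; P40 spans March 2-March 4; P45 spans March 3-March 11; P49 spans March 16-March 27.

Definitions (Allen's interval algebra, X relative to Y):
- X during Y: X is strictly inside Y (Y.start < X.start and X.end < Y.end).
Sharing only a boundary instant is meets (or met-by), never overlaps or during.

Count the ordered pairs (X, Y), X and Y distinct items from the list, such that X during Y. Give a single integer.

8

Checking all 132 ordered pairs for relation 'during'; matching pairs in alphabetical order:
(P39, P41): P39 during P41 ✓
(P39, P48): P39 during P48 ✓
(P39, P49): P39 during P49 ✓
(P41, P48): P41 during P48 ✓
(P41, P49): P41 during P49 ✓
(P42, P44): P42 during P44 ✓
(P43, P47): P43 during P47 ✓
(P46, P44): P46 during P44 ✓
Count: 8.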